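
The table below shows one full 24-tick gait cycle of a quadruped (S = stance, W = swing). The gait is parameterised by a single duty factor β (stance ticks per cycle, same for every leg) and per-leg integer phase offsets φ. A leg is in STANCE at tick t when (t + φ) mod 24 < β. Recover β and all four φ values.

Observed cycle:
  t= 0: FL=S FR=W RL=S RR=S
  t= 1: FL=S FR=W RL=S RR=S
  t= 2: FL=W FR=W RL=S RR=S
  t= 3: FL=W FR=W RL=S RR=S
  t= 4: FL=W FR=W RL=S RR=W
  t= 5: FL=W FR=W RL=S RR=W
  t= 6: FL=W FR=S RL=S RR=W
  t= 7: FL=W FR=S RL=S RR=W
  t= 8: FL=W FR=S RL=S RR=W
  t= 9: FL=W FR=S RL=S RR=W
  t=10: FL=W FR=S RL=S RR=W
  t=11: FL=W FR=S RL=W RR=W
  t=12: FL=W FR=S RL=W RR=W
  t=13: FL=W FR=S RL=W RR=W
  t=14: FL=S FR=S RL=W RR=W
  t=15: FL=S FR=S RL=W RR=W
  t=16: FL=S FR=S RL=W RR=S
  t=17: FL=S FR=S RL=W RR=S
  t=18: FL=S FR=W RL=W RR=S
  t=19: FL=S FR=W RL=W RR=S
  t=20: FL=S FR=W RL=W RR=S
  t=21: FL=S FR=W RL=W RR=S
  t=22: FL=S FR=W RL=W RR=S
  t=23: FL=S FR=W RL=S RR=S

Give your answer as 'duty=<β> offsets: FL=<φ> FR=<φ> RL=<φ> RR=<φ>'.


duty β = stance ticks per leg = 12
FL: stance ticks = 12; W→S at t=14 → φ=10
FR: stance ticks = 12; W→S at t=6 → φ=18
RL: stance ticks = 12; W→S at t=23 → φ=1
RR: stance ticks = 12; W→S at t=16 → φ=8

duty=12 offsets: FL=10 FR=18 RL=1 RR=8


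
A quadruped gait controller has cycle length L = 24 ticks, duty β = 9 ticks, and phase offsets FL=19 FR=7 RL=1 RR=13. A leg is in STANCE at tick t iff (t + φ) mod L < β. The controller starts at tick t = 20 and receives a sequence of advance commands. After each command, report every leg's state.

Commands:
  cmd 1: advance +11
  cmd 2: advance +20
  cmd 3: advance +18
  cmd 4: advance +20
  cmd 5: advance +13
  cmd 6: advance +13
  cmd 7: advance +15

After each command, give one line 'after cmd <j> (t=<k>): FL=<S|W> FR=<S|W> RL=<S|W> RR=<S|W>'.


after cmd 1 (t=31): FL=S FR=W RL=S RR=W
after cmd 2 (t=51): FL=W FR=W RL=S RR=W
after cmd 3 (t=69): FL=W FR=S RL=W RR=W
after cmd 4 (t=89): FL=W FR=S RL=W RR=S
after cmd 5 (t=102): FL=S FR=W RL=S RR=W
after cmd 6 (t=115): FL=W FR=S RL=W RR=S
after cmd 7 (t=130): FL=S FR=W RL=W RR=W

start t=20: FL=W FR=S RL=W RR=W
cmd 1: advance +11 → t=31, phase=(2,14,8,20) → FL=S FR=W RL=S RR=W
cmd 2: advance +20 → t=51, phase=(22,10,4,16) → FL=W FR=W RL=S RR=W
cmd 3: advance +18 → t=69, phase=(16,4,22,10) → FL=W FR=S RL=W RR=W
cmd 4: advance +20 → t=89, phase=(12,0,18,6) → FL=W FR=S RL=W RR=S
cmd 5: advance +13 → t=102, phase=(1,13,7,19) → FL=S FR=W RL=S RR=W
cmd 6: advance +13 → t=115, phase=(14,2,20,8) → FL=W FR=S RL=W RR=S
cmd 7: advance +15 → t=130, phase=(5,17,11,23) → FL=S FR=W RL=W RR=W


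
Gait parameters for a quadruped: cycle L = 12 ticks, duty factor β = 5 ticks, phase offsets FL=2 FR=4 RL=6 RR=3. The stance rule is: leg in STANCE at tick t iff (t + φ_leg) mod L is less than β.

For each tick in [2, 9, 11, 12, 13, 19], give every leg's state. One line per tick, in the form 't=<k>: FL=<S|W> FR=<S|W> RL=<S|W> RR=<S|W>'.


t=2: FL=S FR=W RL=W RR=W
t=9: FL=W FR=S RL=S RR=S
t=11: FL=S FR=S RL=W RR=S
t=12: FL=S FR=S RL=W RR=S
t=13: FL=S FR=W RL=W RR=S
t=19: FL=W FR=W RL=S RR=W

t=2: phase=(4,6,8,5) vs β=5 → FL=S FR=W RL=W RR=W
t=9: phase=(11,1,3,0) vs β=5 → FL=W FR=S RL=S RR=S
t=11: phase=(1,3,5,2) vs β=5 → FL=S FR=S RL=W RR=S
t=12: phase=(2,4,6,3) vs β=5 → FL=S FR=S RL=W RR=S
t=13: phase=(3,5,7,4) vs β=5 → FL=S FR=W RL=W RR=S
t=19: phase=(9,11,1,10) vs β=5 → FL=W FR=W RL=S RR=W


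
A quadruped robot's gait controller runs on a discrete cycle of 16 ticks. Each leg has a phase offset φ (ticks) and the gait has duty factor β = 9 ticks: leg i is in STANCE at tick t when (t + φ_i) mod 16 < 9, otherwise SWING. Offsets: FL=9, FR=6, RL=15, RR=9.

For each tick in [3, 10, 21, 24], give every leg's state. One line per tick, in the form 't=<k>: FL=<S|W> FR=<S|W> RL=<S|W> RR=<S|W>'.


t=3: phase=(12,9,2,12) vs β=9 → FL=W FR=W RL=S RR=W
t=10: phase=(3,0,9,3) vs β=9 → FL=S FR=S RL=W RR=S
t=21: phase=(14,11,4,14) vs β=9 → FL=W FR=W RL=S RR=W
t=24: phase=(1,14,7,1) vs β=9 → FL=S FR=W RL=S RR=S

t=3: FL=W FR=W RL=S RR=W
t=10: FL=S FR=S RL=W RR=S
t=21: FL=W FR=W RL=S RR=W
t=24: FL=S FR=W RL=S RR=S


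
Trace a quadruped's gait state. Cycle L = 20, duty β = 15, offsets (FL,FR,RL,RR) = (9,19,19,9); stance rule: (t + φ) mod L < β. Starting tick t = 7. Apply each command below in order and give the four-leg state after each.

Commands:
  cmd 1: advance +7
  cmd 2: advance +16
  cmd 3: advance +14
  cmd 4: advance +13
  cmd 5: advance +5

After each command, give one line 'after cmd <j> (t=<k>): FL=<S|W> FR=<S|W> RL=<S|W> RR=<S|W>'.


after cmd 1 (t=14): FL=S FR=S RL=S RR=S
after cmd 2 (t=30): FL=W FR=S RL=S RR=W
after cmd 3 (t=44): FL=S FR=S RL=S RR=S
after cmd 4 (t=57): FL=S FR=W RL=W RR=S
after cmd 5 (t=62): FL=S FR=S RL=S RR=S

start t=7: FL=W FR=S RL=S RR=W
cmd 1: advance +7 → t=14, phase=(3,13,13,3) → FL=S FR=S RL=S RR=S
cmd 2: advance +16 → t=30, phase=(19,9,9,19) → FL=W FR=S RL=S RR=W
cmd 3: advance +14 → t=44, phase=(13,3,3,13) → FL=S FR=S RL=S RR=S
cmd 4: advance +13 → t=57, phase=(6,16,16,6) → FL=S FR=W RL=W RR=S
cmd 5: advance +5 → t=62, phase=(11,1,1,11) → FL=S FR=S RL=S RR=S


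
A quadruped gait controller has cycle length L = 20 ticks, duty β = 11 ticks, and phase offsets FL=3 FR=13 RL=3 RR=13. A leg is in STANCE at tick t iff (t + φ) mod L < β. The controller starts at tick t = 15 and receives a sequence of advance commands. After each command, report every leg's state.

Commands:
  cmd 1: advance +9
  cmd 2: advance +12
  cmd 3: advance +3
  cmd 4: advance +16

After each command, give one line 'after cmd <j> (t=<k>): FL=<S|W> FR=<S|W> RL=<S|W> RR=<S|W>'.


after cmd 1 (t=24): FL=S FR=W RL=S RR=W
after cmd 2 (t=36): FL=W FR=S RL=W RR=S
after cmd 3 (t=39): FL=S FR=W RL=S RR=W
after cmd 4 (t=55): FL=W FR=S RL=W RR=S

start t=15: FL=W FR=S RL=W RR=S
cmd 1: advance +9 → t=24, phase=(7,17,7,17) → FL=S FR=W RL=S RR=W
cmd 2: advance +12 → t=36, phase=(19,9,19,9) → FL=W FR=S RL=W RR=S
cmd 3: advance +3 → t=39, phase=(2,12,2,12) → FL=S FR=W RL=S RR=W
cmd 4: advance +16 → t=55, phase=(18,8,18,8) → FL=W FR=S RL=W RR=S


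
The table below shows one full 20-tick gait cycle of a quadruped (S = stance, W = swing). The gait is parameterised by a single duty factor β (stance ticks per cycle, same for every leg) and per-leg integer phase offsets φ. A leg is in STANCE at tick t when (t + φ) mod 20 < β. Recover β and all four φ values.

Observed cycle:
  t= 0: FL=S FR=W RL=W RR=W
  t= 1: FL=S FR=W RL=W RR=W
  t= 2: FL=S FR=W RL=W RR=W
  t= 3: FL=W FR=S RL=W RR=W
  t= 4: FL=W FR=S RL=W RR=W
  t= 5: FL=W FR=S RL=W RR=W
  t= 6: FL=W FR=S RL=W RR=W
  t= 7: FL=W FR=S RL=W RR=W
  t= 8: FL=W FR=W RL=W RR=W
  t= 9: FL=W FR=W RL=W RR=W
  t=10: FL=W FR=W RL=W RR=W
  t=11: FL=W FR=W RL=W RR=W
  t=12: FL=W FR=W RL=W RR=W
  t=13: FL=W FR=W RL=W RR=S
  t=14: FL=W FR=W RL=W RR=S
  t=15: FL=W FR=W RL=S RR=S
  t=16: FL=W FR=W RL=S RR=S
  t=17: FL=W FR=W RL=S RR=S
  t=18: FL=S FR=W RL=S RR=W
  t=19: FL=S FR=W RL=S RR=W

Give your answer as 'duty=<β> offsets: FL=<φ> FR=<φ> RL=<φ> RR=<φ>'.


duty=5 offsets: FL=2 FR=17 RL=5 RR=7

duty β = stance ticks per leg = 5
FL: stance ticks = 5; W→S at t=18 → φ=2
FR: stance ticks = 5; W→S at t=3 → φ=17
RL: stance ticks = 5; W→S at t=15 → φ=5
RR: stance ticks = 5; W→S at t=13 → φ=7


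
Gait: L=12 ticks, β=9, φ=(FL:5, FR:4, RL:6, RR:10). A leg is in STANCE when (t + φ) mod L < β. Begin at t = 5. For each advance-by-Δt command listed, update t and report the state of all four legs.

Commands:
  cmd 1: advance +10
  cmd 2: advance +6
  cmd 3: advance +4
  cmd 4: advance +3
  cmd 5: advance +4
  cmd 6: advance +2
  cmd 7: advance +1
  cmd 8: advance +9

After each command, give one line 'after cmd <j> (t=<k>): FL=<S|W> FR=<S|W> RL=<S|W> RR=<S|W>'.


start t=5: FL=W FR=W RL=W RR=S
cmd 1: advance +10 → t=15, phase=(8,7,9,1) → FL=S FR=S RL=W RR=S
cmd 2: advance +6 → t=21, phase=(2,1,3,7) → FL=S FR=S RL=S RR=S
cmd 3: advance +4 → t=25, phase=(6,5,7,11) → FL=S FR=S RL=S RR=W
cmd 4: advance +3 → t=28, phase=(9,8,10,2) → FL=W FR=S RL=W RR=S
cmd 5: advance +4 → t=32, phase=(1,0,2,6) → FL=S FR=S RL=S RR=S
cmd 6: advance +2 → t=34, phase=(3,2,4,8) → FL=S FR=S RL=S RR=S
cmd 7: advance +1 → t=35, phase=(4,3,5,9) → FL=S FR=S RL=S RR=W
cmd 8: advance +9 → t=44, phase=(1,0,2,6) → FL=S FR=S RL=S RR=S

after cmd 1 (t=15): FL=S FR=S RL=W RR=S
after cmd 2 (t=21): FL=S FR=S RL=S RR=S
after cmd 3 (t=25): FL=S FR=S RL=S RR=W
after cmd 4 (t=28): FL=W FR=S RL=W RR=S
after cmd 5 (t=32): FL=S FR=S RL=S RR=S
after cmd 6 (t=34): FL=S FR=S RL=S RR=S
after cmd 7 (t=35): FL=S FR=S RL=S RR=W
after cmd 8 (t=44): FL=S FR=S RL=S RR=S


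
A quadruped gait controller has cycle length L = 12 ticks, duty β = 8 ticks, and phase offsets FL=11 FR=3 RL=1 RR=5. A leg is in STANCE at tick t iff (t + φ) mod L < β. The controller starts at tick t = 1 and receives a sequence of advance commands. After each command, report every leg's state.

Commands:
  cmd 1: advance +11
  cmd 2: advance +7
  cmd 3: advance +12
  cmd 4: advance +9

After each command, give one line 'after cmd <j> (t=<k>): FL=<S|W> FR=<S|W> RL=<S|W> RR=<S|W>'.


start t=1: FL=S FR=S RL=S RR=S
cmd 1: advance +11 → t=12, phase=(11,3,1,5) → FL=W FR=S RL=S RR=S
cmd 2: advance +7 → t=19, phase=(6,10,8,0) → FL=S FR=W RL=W RR=S
cmd 3: advance +12 → t=31, phase=(6,10,8,0) → FL=S FR=W RL=W RR=S
cmd 4: advance +9 → t=40, phase=(3,7,5,9) → FL=S FR=S RL=S RR=W

after cmd 1 (t=12): FL=W FR=S RL=S RR=S
after cmd 2 (t=19): FL=S FR=W RL=W RR=S
after cmd 3 (t=31): FL=S FR=W RL=W RR=S
after cmd 4 (t=40): FL=S FR=S RL=S RR=W


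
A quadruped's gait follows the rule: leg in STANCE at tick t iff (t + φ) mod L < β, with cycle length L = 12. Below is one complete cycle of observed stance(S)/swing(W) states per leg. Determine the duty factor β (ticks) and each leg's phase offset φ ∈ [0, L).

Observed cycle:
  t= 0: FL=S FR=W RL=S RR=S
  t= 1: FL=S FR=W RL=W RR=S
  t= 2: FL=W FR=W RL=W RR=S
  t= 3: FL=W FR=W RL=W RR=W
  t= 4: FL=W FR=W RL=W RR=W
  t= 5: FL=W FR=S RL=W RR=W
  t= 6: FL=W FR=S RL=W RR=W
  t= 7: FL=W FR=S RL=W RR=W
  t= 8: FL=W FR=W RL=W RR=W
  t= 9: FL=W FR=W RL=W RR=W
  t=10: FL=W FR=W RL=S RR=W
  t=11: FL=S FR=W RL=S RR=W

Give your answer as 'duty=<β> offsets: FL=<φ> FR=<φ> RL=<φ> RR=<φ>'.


duty β = stance ticks per leg = 3
FL: stance ticks = 3; W→S at t=11 → φ=1
FR: stance ticks = 3; W→S at t=5 → φ=7
RL: stance ticks = 3; W→S at t=10 → φ=2
RR: stance ticks = 3; W→S at t=0 → φ=0

duty=3 offsets: FL=1 FR=7 RL=2 RR=0


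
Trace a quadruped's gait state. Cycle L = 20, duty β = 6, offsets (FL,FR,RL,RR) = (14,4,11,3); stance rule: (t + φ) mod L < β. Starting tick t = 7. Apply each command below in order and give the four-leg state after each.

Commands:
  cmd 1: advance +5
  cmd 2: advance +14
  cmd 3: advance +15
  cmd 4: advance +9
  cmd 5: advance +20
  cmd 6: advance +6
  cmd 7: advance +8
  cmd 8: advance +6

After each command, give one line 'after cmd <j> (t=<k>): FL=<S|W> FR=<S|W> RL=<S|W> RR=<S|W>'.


after cmd 1 (t=12): FL=W FR=W RL=S RR=W
after cmd 2 (t=26): FL=S FR=W RL=W RR=W
after cmd 3 (t=41): FL=W FR=S RL=W RR=S
after cmd 4 (t=50): FL=S FR=W RL=S RR=W
after cmd 5 (t=70): FL=S FR=W RL=S RR=W
after cmd 6 (t=76): FL=W FR=S RL=W RR=W
after cmd 7 (t=84): FL=W FR=W RL=W RR=W
after cmd 8 (t=90): FL=S FR=W RL=S RR=W

start t=7: FL=S FR=W RL=W RR=W
cmd 1: advance +5 → t=12, phase=(6,16,3,15) → FL=W FR=W RL=S RR=W
cmd 2: advance +14 → t=26, phase=(0,10,17,9) → FL=S FR=W RL=W RR=W
cmd 3: advance +15 → t=41, phase=(15,5,12,4) → FL=W FR=S RL=W RR=S
cmd 4: advance +9 → t=50, phase=(4,14,1,13) → FL=S FR=W RL=S RR=W
cmd 5: advance +20 → t=70, phase=(4,14,1,13) → FL=S FR=W RL=S RR=W
cmd 6: advance +6 → t=76, phase=(10,0,7,19) → FL=W FR=S RL=W RR=W
cmd 7: advance +8 → t=84, phase=(18,8,15,7) → FL=W FR=W RL=W RR=W
cmd 8: advance +6 → t=90, phase=(4,14,1,13) → FL=S FR=W RL=S RR=W


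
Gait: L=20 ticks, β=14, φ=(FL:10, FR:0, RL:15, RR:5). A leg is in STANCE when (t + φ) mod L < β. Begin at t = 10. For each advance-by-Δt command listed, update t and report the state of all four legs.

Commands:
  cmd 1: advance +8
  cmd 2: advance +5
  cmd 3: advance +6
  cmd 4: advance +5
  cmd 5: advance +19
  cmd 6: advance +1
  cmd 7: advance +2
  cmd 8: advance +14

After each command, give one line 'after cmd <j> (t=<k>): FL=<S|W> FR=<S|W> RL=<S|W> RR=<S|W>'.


after cmd 1 (t=18): FL=S FR=W RL=S RR=S
after cmd 2 (t=23): FL=S FR=S RL=W RR=S
after cmd 3 (t=29): FL=W FR=S RL=S RR=W
after cmd 4 (t=34): FL=S FR=W RL=S RR=W
after cmd 5 (t=53): FL=S FR=S RL=S RR=W
after cmd 6 (t=54): FL=S FR=W RL=S RR=W
after cmd 7 (t=56): FL=S FR=W RL=S RR=S
after cmd 8 (t=70): FL=S FR=S RL=S RR=W

start t=10: FL=S FR=S RL=S RR=W
cmd 1: advance +8 → t=18, phase=(8,18,13,3) → FL=S FR=W RL=S RR=S
cmd 2: advance +5 → t=23, phase=(13,3,18,8) → FL=S FR=S RL=W RR=S
cmd 3: advance +6 → t=29, phase=(19,9,4,14) → FL=W FR=S RL=S RR=W
cmd 4: advance +5 → t=34, phase=(4,14,9,19) → FL=S FR=W RL=S RR=W
cmd 5: advance +19 → t=53, phase=(3,13,8,18) → FL=S FR=S RL=S RR=W
cmd 6: advance +1 → t=54, phase=(4,14,9,19) → FL=S FR=W RL=S RR=W
cmd 7: advance +2 → t=56, phase=(6,16,11,1) → FL=S FR=W RL=S RR=S
cmd 8: advance +14 → t=70, phase=(0,10,5,15) → FL=S FR=S RL=S RR=W


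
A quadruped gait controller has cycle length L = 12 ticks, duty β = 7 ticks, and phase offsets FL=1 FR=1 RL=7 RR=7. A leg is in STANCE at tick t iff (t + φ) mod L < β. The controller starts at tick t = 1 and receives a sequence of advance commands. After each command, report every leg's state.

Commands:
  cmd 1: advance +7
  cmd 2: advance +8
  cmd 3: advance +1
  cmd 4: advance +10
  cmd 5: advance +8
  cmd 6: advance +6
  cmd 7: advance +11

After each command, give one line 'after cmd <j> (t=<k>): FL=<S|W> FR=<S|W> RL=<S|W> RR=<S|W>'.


start t=1: FL=S FR=S RL=W RR=W
cmd 1: advance +7 → t=8, phase=(9,9,3,3) → FL=W FR=W RL=S RR=S
cmd 2: advance +8 → t=16, phase=(5,5,11,11) → FL=S FR=S RL=W RR=W
cmd 3: advance +1 → t=17, phase=(6,6,0,0) → FL=S FR=S RL=S RR=S
cmd 4: advance +10 → t=27, phase=(4,4,10,10) → FL=S FR=S RL=W RR=W
cmd 5: advance +8 → t=35, phase=(0,0,6,6) → FL=S FR=S RL=S RR=S
cmd 6: advance +6 → t=41, phase=(6,6,0,0) → FL=S FR=S RL=S RR=S
cmd 7: advance +11 → t=52, phase=(5,5,11,11) → FL=S FR=S RL=W RR=W

after cmd 1 (t=8): FL=W FR=W RL=S RR=S
after cmd 2 (t=16): FL=S FR=S RL=W RR=W
after cmd 3 (t=17): FL=S FR=S RL=S RR=S
after cmd 4 (t=27): FL=S FR=S RL=W RR=W
after cmd 5 (t=35): FL=S FR=S RL=S RR=S
after cmd 6 (t=41): FL=S FR=S RL=S RR=S
after cmd 7 (t=52): FL=S FR=S RL=W RR=W


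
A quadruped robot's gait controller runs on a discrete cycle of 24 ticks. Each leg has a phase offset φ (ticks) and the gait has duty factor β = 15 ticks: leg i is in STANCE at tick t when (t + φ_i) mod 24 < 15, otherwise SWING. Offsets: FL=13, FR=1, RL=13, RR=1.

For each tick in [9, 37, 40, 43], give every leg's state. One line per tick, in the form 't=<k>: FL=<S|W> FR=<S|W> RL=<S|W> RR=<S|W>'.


t=9: FL=W FR=S RL=W RR=S
t=37: FL=S FR=S RL=S RR=S
t=40: FL=S FR=W RL=S RR=W
t=43: FL=S FR=W RL=S RR=W

t=9: phase=(22,10,22,10) vs β=15 → FL=W FR=S RL=W RR=S
t=37: phase=(2,14,2,14) vs β=15 → FL=S FR=S RL=S RR=S
t=40: phase=(5,17,5,17) vs β=15 → FL=S FR=W RL=S RR=W
t=43: phase=(8,20,8,20) vs β=15 → FL=S FR=W RL=S RR=W


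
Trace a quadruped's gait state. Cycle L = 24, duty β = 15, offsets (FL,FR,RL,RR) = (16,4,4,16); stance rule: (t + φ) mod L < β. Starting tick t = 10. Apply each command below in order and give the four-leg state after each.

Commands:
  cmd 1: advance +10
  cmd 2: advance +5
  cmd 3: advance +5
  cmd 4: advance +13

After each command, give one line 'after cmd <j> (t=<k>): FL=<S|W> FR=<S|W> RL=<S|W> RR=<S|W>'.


after cmd 1 (t=20): FL=S FR=S RL=S RR=S
after cmd 2 (t=25): FL=W FR=S RL=S RR=W
after cmd 3 (t=30): FL=W FR=S RL=S RR=W
after cmd 4 (t=43): FL=S FR=W RL=W RR=S

start t=10: FL=S FR=S RL=S RR=S
cmd 1: advance +10 → t=20, phase=(12,0,0,12) → FL=S FR=S RL=S RR=S
cmd 2: advance +5 → t=25, phase=(17,5,5,17) → FL=W FR=S RL=S RR=W
cmd 3: advance +5 → t=30, phase=(22,10,10,22) → FL=W FR=S RL=S RR=W
cmd 4: advance +13 → t=43, phase=(11,23,23,11) → FL=S FR=W RL=W RR=S


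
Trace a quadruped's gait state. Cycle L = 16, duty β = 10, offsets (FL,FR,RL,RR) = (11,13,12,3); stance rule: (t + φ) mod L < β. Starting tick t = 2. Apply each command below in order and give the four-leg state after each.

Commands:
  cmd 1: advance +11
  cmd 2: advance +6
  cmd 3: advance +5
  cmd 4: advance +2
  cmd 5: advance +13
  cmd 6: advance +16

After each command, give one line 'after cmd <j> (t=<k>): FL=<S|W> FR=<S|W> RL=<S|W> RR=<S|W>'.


start t=2: FL=W FR=W RL=W RR=S
cmd 1: advance +11 → t=13, phase=(8,10,9,0) → FL=S FR=W RL=S RR=S
cmd 2: advance +6 → t=19, phase=(14,0,15,6) → FL=W FR=S RL=W RR=S
cmd 3: advance +5 → t=24, phase=(3,5,4,11) → FL=S FR=S RL=S RR=W
cmd 4: advance +2 → t=26, phase=(5,7,6,13) → FL=S FR=S RL=S RR=W
cmd 5: advance +13 → t=39, phase=(2,4,3,10) → FL=S FR=S RL=S RR=W
cmd 6: advance +16 → t=55, phase=(2,4,3,10) → FL=S FR=S RL=S RR=W

after cmd 1 (t=13): FL=S FR=W RL=S RR=S
after cmd 2 (t=19): FL=W FR=S RL=W RR=S
after cmd 3 (t=24): FL=S FR=S RL=S RR=W
after cmd 4 (t=26): FL=S FR=S RL=S RR=W
after cmd 5 (t=39): FL=S FR=S RL=S RR=W
after cmd 6 (t=55): FL=S FR=S RL=S RR=W


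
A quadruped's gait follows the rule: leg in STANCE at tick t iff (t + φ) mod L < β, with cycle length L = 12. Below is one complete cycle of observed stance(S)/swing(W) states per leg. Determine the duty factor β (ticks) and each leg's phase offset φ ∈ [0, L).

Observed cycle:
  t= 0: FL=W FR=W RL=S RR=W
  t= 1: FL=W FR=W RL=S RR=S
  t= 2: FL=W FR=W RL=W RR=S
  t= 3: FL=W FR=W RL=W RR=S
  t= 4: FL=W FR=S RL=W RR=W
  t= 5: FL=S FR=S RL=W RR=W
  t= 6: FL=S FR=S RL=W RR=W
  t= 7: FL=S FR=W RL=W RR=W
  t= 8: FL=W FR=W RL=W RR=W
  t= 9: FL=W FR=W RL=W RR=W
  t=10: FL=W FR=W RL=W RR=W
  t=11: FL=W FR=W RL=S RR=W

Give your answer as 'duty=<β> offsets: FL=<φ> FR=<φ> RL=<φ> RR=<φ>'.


duty=3 offsets: FL=7 FR=8 RL=1 RR=11

duty β = stance ticks per leg = 3
FL: stance ticks = 3; W→S at t=5 → φ=7
FR: stance ticks = 3; W→S at t=4 → φ=8
RL: stance ticks = 3; W→S at t=11 → φ=1
RR: stance ticks = 3; W→S at t=1 → φ=11


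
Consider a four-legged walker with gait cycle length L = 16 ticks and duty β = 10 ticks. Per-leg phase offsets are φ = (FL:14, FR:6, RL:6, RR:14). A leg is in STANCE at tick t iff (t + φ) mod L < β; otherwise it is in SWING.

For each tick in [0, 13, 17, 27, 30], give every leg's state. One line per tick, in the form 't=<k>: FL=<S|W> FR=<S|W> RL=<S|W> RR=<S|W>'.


t=0: FL=W FR=S RL=S RR=W
t=13: FL=W FR=S RL=S RR=W
t=17: FL=W FR=S RL=S RR=W
t=27: FL=S FR=S RL=S RR=S
t=30: FL=W FR=S RL=S RR=W

t=0: phase=(14,6,6,14) vs β=10 → FL=W FR=S RL=S RR=W
t=13: phase=(11,3,3,11) vs β=10 → FL=W FR=S RL=S RR=W
t=17: phase=(15,7,7,15) vs β=10 → FL=W FR=S RL=S RR=W
t=27: phase=(9,1,1,9) vs β=10 → FL=S FR=S RL=S RR=S
t=30: phase=(12,4,4,12) vs β=10 → FL=W FR=S RL=S RR=W


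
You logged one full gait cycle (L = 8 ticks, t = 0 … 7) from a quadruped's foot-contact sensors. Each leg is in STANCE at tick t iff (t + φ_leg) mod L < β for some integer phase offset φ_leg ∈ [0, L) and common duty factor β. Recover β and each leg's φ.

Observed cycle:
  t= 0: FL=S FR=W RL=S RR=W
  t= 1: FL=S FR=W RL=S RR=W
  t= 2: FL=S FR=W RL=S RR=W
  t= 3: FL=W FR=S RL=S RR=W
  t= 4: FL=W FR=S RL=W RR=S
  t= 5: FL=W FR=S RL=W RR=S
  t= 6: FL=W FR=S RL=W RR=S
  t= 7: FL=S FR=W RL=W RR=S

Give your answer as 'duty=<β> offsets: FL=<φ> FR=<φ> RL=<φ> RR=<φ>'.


duty=4 offsets: FL=1 FR=5 RL=0 RR=4

duty β = stance ticks per leg = 4
FL: stance ticks = 4; W→S at t=7 → φ=1
FR: stance ticks = 4; W→S at t=3 → φ=5
RL: stance ticks = 4; W→S at t=0 → φ=0
RR: stance ticks = 4; W→S at t=4 → φ=4


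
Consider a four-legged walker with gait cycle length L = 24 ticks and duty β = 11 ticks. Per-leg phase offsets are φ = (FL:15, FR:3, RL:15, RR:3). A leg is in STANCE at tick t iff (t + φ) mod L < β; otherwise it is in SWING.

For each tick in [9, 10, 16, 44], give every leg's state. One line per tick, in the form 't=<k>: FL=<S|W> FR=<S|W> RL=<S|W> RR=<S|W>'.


t=9: FL=S FR=W RL=S RR=W
t=10: FL=S FR=W RL=S RR=W
t=16: FL=S FR=W RL=S RR=W
t=44: FL=W FR=W RL=W RR=W

t=9: phase=(0,12,0,12) vs β=11 → FL=S FR=W RL=S RR=W
t=10: phase=(1,13,1,13) vs β=11 → FL=S FR=W RL=S RR=W
t=16: phase=(7,19,7,19) vs β=11 → FL=S FR=W RL=S RR=W
t=44: phase=(11,23,11,23) vs β=11 → FL=W FR=W RL=W RR=W


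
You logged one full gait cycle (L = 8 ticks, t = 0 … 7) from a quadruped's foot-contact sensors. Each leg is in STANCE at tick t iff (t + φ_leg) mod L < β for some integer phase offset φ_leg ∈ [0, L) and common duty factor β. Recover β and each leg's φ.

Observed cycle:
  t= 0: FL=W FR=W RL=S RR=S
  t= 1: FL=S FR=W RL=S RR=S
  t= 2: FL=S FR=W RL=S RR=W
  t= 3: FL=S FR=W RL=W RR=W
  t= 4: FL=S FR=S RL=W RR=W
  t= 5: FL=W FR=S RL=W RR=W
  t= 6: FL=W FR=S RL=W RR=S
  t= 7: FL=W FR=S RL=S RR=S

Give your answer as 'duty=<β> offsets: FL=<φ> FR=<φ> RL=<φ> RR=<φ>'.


duty=4 offsets: FL=7 FR=4 RL=1 RR=2

duty β = stance ticks per leg = 4
FL: stance ticks = 4; W→S at t=1 → φ=7
FR: stance ticks = 4; W→S at t=4 → φ=4
RL: stance ticks = 4; W→S at t=7 → φ=1
RR: stance ticks = 4; W→S at t=6 → φ=2


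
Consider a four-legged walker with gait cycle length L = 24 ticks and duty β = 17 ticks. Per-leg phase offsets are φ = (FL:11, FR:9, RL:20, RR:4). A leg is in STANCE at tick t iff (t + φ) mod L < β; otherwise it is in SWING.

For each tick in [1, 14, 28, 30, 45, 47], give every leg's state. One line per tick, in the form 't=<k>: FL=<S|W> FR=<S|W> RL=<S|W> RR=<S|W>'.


t=1: FL=S FR=S RL=W RR=S
t=14: FL=S FR=W RL=S RR=W
t=28: FL=S FR=S RL=S RR=S
t=30: FL=W FR=S RL=S RR=S
t=45: FL=S FR=S RL=W RR=S
t=47: FL=S FR=S RL=W RR=S

t=1: phase=(12,10,21,5) vs β=17 → FL=S FR=S RL=W RR=S
t=14: phase=(1,23,10,18) vs β=17 → FL=S FR=W RL=S RR=W
t=28: phase=(15,13,0,8) vs β=17 → FL=S FR=S RL=S RR=S
t=30: phase=(17,15,2,10) vs β=17 → FL=W FR=S RL=S RR=S
t=45: phase=(8,6,17,1) vs β=17 → FL=S FR=S RL=W RR=S
t=47: phase=(10,8,19,3) vs β=17 → FL=S FR=S RL=W RR=S


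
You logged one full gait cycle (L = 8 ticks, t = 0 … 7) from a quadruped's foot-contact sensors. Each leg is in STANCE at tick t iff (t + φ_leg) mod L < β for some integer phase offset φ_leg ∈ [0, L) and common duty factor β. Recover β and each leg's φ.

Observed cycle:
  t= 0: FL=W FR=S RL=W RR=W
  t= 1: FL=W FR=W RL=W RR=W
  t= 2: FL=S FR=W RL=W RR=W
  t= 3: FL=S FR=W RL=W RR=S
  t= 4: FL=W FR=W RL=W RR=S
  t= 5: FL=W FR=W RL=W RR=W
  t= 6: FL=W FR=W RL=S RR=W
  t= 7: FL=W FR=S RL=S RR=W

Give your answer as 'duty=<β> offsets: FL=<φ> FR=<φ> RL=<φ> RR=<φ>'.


duty β = stance ticks per leg = 2
FL: stance ticks = 2; W→S at t=2 → φ=6
FR: stance ticks = 2; W→S at t=7 → φ=1
RL: stance ticks = 2; W→S at t=6 → φ=2
RR: stance ticks = 2; W→S at t=3 → φ=5

duty=2 offsets: FL=6 FR=1 RL=2 RR=5


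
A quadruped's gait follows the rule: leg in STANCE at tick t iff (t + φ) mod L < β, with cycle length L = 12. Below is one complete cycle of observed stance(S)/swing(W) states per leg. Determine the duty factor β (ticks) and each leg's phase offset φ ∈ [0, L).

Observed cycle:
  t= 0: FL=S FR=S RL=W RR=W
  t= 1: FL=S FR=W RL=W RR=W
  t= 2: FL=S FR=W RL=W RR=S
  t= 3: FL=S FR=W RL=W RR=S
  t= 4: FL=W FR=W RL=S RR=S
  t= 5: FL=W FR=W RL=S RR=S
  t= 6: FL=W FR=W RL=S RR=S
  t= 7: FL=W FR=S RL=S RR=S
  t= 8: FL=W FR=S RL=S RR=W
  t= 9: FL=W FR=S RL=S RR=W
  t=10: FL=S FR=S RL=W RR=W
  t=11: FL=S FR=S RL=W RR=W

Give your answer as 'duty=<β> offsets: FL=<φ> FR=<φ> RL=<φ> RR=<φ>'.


duty β = stance ticks per leg = 6
FL: stance ticks = 6; W→S at t=10 → φ=2
FR: stance ticks = 6; W→S at t=7 → φ=5
RL: stance ticks = 6; W→S at t=4 → φ=8
RR: stance ticks = 6; W→S at t=2 → φ=10

duty=6 offsets: FL=2 FR=5 RL=8 RR=10


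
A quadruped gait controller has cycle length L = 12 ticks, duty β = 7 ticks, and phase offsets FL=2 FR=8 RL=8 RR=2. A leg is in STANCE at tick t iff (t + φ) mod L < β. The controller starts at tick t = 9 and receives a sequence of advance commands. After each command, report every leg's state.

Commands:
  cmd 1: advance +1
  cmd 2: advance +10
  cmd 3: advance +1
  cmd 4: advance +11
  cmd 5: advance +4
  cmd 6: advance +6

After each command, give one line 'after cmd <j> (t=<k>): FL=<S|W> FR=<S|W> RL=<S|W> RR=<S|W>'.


start t=9: FL=W FR=S RL=S RR=W
cmd 1: advance +1 → t=10, phase=(0,6,6,0) → FL=S FR=S RL=S RR=S
cmd 2: advance +10 → t=20, phase=(10,4,4,10) → FL=W FR=S RL=S RR=W
cmd 3: advance +1 → t=21, phase=(11,5,5,11) → FL=W FR=S RL=S RR=W
cmd 4: advance +11 → t=32, phase=(10,4,4,10) → FL=W FR=S RL=S RR=W
cmd 5: advance +4 → t=36, phase=(2,8,8,2) → FL=S FR=W RL=W RR=S
cmd 6: advance +6 → t=42, phase=(8,2,2,8) → FL=W FR=S RL=S RR=W

after cmd 1 (t=10): FL=S FR=S RL=S RR=S
after cmd 2 (t=20): FL=W FR=S RL=S RR=W
after cmd 3 (t=21): FL=W FR=S RL=S RR=W
after cmd 4 (t=32): FL=W FR=S RL=S RR=W
after cmd 5 (t=36): FL=S FR=W RL=W RR=S
after cmd 6 (t=42): FL=W FR=S RL=S RR=W


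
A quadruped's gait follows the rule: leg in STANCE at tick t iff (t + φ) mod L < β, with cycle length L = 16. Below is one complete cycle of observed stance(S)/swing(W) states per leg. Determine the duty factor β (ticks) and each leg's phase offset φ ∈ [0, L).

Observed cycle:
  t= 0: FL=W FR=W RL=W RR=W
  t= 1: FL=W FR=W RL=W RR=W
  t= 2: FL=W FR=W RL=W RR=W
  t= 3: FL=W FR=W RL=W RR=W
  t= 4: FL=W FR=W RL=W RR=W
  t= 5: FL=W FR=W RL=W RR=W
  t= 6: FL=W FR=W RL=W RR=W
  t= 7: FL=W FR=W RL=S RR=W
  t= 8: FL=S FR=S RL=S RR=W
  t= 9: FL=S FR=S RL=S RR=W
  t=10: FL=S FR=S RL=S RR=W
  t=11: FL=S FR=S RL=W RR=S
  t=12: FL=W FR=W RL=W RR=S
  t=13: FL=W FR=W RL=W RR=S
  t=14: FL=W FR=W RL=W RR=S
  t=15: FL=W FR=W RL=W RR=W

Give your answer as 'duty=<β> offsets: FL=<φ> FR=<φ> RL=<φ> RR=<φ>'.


duty β = stance ticks per leg = 4
FL: stance ticks = 4; W→S at t=8 → φ=8
FR: stance ticks = 4; W→S at t=8 → φ=8
RL: stance ticks = 4; W→S at t=7 → φ=9
RR: stance ticks = 4; W→S at t=11 → φ=5

duty=4 offsets: FL=8 FR=8 RL=9 RR=5


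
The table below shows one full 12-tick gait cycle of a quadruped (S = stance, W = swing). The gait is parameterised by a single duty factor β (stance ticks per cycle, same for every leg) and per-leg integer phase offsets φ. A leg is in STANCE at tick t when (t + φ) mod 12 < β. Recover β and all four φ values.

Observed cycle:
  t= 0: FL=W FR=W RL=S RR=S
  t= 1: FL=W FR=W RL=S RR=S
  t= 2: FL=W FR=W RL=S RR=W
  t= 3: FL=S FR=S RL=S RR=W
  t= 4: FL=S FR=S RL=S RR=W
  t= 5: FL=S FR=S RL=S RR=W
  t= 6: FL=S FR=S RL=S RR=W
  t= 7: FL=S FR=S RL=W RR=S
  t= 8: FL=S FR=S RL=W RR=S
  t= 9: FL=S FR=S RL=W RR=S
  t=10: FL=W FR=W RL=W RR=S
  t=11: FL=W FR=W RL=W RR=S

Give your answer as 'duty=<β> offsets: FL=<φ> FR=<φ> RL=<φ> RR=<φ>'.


duty β = stance ticks per leg = 7
FL: stance ticks = 7; W→S at t=3 → φ=9
FR: stance ticks = 7; W→S at t=3 → φ=9
RL: stance ticks = 7; W→S at t=0 → φ=0
RR: stance ticks = 7; W→S at t=7 → φ=5

duty=7 offsets: FL=9 FR=9 RL=0 RR=5


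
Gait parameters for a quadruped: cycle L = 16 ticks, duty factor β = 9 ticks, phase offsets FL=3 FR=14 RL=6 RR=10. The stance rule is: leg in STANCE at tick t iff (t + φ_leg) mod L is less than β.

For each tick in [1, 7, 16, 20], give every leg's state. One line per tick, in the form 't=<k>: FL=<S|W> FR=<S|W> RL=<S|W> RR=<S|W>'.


t=1: FL=S FR=W RL=S RR=W
t=7: FL=W FR=S RL=W RR=S
t=16: FL=S FR=W RL=S RR=W
t=20: FL=S FR=S RL=W RR=W

t=1: phase=(4,15,7,11) vs β=9 → FL=S FR=W RL=S RR=W
t=7: phase=(10,5,13,1) vs β=9 → FL=W FR=S RL=W RR=S
t=16: phase=(3,14,6,10) vs β=9 → FL=S FR=W RL=S RR=W
t=20: phase=(7,2,10,14) vs β=9 → FL=S FR=S RL=W RR=W


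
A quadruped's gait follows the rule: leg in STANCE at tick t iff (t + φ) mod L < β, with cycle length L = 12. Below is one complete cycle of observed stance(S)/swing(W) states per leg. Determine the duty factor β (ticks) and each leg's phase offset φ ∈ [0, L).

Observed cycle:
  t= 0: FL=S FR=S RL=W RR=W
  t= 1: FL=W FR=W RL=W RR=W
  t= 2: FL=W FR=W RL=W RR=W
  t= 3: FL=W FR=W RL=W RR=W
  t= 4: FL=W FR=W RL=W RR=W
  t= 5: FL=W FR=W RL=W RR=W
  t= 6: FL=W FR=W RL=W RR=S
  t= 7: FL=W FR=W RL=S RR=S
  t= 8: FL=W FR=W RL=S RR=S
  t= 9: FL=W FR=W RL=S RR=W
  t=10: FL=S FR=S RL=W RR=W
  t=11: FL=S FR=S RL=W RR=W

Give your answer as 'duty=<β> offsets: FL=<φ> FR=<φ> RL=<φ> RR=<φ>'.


duty=3 offsets: FL=2 FR=2 RL=5 RR=6

duty β = stance ticks per leg = 3
FL: stance ticks = 3; W→S at t=10 → φ=2
FR: stance ticks = 3; W→S at t=10 → φ=2
RL: stance ticks = 3; W→S at t=7 → φ=5
RR: stance ticks = 3; W→S at t=6 → φ=6


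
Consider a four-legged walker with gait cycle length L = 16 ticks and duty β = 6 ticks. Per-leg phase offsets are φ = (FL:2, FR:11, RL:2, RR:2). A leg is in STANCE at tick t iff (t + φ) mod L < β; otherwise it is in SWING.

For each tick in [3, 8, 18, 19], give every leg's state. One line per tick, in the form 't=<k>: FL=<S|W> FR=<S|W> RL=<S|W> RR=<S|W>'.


t=3: phase=(5,14,5,5) vs β=6 → FL=S FR=W RL=S RR=S
t=8: phase=(10,3,10,10) vs β=6 → FL=W FR=S RL=W RR=W
t=18: phase=(4,13,4,4) vs β=6 → FL=S FR=W RL=S RR=S
t=19: phase=(5,14,5,5) vs β=6 → FL=S FR=W RL=S RR=S

t=3: FL=S FR=W RL=S RR=S
t=8: FL=W FR=S RL=W RR=W
t=18: FL=S FR=W RL=S RR=S
t=19: FL=S FR=W RL=S RR=S


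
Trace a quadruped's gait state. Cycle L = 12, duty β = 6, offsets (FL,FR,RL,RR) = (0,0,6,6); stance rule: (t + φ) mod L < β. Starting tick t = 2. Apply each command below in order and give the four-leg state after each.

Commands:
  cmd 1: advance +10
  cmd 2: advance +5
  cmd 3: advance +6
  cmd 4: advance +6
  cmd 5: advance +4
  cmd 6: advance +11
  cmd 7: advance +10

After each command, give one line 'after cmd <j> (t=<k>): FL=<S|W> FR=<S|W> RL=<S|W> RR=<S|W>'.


start t=2: FL=S FR=S RL=W RR=W
cmd 1: advance +10 → t=12, phase=(0,0,6,6) → FL=S FR=S RL=W RR=W
cmd 2: advance +5 → t=17, phase=(5,5,11,11) → FL=S FR=S RL=W RR=W
cmd 3: advance +6 → t=23, phase=(11,11,5,5) → FL=W FR=W RL=S RR=S
cmd 4: advance +6 → t=29, phase=(5,5,11,11) → FL=S FR=S RL=W RR=W
cmd 5: advance +4 → t=33, phase=(9,9,3,3) → FL=W FR=W RL=S RR=S
cmd 6: advance +11 → t=44, phase=(8,8,2,2) → FL=W FR=W RL=S RR=S
cmd 7: advance +10 → t=54, phase=(6,6,0,0) → FL=W FR=W RL=S RR=S

after cmd 1 (t=12): FL=S FR=S RL=W RR=W
after cmd 2 (t=17): FL=S FR=S RL=W RR=W
after cmd 3 (t=23): FL=W FR=W RL=S RR=S
after cmd 4 (t=29): FL=S FR=S RL=W RR=W
after cmd 5 (t=33): FL=W FR=W RL=S RR=S
after cmd 6 (t=44): FL=W FR=W RL=S RR=S
after cmd 7 (t=54): FL=W FR=W RL=S RR=S


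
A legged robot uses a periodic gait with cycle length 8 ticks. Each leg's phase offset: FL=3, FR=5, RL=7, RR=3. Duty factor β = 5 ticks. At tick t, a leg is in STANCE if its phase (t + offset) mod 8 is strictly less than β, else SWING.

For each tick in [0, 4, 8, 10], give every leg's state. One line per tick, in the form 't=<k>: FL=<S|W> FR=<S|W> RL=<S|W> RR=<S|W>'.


t=0: FL=S FR=W RL=W RR=S
t=4: FL=W FR=S RL=S RR=W
t=8: FL=S FR=W RL=W RR=S
t=10: FL=W FR=W RL=S RR=W

t=0: phase=(3,5,7,3) vs β=5 → FL=S FR=W RL=W RR=S
t=4: phase=(7,1,3,7) vs β=5 → FL=W FR=S RL=S RR=W
t=8: phase=(3,5,7,3) vs β=5 → FL=S FR=W RL=W RR=S
t=10: phase=(5,7,1,5) vs β=5 → FL=W FR=W RL=S RR=W


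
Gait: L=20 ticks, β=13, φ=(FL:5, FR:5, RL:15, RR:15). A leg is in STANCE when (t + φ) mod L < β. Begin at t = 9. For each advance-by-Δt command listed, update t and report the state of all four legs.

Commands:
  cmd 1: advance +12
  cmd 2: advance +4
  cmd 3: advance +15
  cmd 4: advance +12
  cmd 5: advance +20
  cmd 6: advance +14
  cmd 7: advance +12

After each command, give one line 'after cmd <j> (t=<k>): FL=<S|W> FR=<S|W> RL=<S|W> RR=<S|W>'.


start t=9: FL=W FR=W RL=S RR=S
cmd 1: advance +12 → t=21, phase=(6,6,16,16) → FL=S FR=S RL=W RR=W
cmd 2: advance +4 → t=25, phase=(10,10,0,0) → FL=S FR=S RL=S RR=S
cmd 3: advance +15 → t=40, phase=(5,5,15,15) → FL=S FR=S RL=W RR=W
cmd 4: advance +12 → t=52, phase=(17,17,7,7) → FL=W FR=W RL=S RR=S
cmd 5: advance +20 → t=72, phase=(17,17,7,7) → FL=W FR=W RL=S RR=S
cmd 6: advance +14 → t=86, phase=(11,11,1,1) → FL=S FR=S RL=S RR=S
cmd 7: advance +12 → t=98, phase=(3,3,13,13) → FL=S FR=S RL=W RR=W

after cmd 1 (t=21): FL=S FR=S RL=W RR=W
after cmd 2 (t=25): FL=S FR=S RL=S RR=S
after cmd 3 (t=40): FL=S FR=S RL=W RR=W
after cmd 4 (t=52): FL=W FR=W RL=S RR=S
after cmd 5 (t=72): FL=W FR=W RL=S RR=S
after cmd 6 (t=86): FL=S FR=S RL=S RR=S
after cmd 7 (t=98): FL=S FR=S RL=W RR=W


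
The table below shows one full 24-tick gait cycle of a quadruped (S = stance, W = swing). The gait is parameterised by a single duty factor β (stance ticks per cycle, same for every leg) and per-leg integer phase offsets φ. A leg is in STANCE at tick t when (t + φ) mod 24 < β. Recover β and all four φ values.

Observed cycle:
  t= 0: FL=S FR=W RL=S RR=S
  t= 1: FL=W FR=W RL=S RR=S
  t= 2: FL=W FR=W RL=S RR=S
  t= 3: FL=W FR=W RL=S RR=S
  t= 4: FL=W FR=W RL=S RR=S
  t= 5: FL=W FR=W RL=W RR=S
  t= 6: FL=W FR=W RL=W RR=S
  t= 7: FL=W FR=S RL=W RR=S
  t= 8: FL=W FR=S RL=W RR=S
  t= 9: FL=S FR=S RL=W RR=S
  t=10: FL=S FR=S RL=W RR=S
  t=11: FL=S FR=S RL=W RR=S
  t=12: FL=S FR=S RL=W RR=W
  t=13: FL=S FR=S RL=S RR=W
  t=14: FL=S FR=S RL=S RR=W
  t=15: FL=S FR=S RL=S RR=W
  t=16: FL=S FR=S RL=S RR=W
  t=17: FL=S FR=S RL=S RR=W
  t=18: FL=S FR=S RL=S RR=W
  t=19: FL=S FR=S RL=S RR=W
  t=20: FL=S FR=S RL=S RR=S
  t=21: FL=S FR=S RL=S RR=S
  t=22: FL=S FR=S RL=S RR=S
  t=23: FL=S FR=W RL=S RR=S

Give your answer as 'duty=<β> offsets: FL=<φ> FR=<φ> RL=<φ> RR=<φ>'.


duty=16 offsets: FL=15 FR=17 RL=11 RR=4

duty β = stance ticks per leg = 16
FL: stance ticks = 16; W→S at t=9 → φ=15
FR: stance ticks = 16; W→S at t=7 → φ=17
RL: stance ticks = 16; W→S at t=13 → φ=11
RR: stance ticks = 16; W→S at t=20 → φ=4


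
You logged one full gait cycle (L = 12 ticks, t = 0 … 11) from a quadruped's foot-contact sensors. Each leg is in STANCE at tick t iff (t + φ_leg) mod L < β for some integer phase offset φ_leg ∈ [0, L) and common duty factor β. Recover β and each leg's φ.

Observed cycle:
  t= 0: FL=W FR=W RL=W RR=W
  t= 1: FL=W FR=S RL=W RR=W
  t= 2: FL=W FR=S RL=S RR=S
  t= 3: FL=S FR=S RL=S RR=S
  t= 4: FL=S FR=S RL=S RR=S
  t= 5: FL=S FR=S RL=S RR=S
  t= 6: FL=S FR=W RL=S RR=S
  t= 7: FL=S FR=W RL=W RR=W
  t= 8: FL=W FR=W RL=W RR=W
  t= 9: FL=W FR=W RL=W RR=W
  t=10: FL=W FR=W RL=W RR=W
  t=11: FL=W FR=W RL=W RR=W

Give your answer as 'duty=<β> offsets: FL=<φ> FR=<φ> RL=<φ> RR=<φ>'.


duty=5 offsets: FL=9 FR=11 RL=10 RR=10

duty β = stance ticks per leg = 5
FL: stance ticks = 5; W→S at t=3 → φ=9
FR: stance ticks = 5; W→S at t=1 → φ=11
RL: stance ticks = 5; W→S at t=2 → φ=10
RR: stance ticks = 5; W→S at t=2 → φ=10


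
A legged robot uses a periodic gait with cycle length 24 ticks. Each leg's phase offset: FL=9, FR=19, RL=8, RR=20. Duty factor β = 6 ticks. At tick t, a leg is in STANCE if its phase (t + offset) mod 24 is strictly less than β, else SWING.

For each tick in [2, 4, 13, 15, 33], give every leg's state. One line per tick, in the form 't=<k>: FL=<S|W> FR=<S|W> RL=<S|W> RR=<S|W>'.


t=2: phase=(11,21,10,22) vs β=6 → FL=W FR=W RL=W RR=W
t=4: phase=(13,23,12,0) vs β=6 → FL=W FR=W RL=W RR=S
t=13: phase=(22,8,21,9) vs β=6 → FL=W FR=W RL=W RR=W
t=15: phase=(0,10,23,11) vs β=6 → FL=S FR=W RL=W RR=W
t=33: phase=(18,4,17,5) vs β=6 → FL=W FR=S RL=W RR=S

t=2: FL=W FR=W RL=W RR=W
t=4: FL=W FR=W RL=W RR=S
t=13: FL=W FR=W RL=W RR=W
t=15: FL=S FR=W RL=W RR=W
t=33: FL=W FR=S RL=W RR=S


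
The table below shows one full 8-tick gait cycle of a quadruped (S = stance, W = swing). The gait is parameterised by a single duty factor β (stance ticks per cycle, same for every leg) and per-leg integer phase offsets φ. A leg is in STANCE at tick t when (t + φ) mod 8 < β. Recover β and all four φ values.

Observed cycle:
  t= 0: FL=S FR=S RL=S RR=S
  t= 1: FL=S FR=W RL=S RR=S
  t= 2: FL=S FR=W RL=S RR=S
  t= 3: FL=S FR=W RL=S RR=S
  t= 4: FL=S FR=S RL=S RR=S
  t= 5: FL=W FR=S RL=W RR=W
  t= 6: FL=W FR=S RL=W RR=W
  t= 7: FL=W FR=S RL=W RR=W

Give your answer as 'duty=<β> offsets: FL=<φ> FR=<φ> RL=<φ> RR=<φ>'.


duty β = stance ticks per leg = 5
FL: stance ticks = 5; W→S at t=0 → φ=0
FR: stance ticks = 5; W→S at t=4 → φ=4
RL: stance ticks = 5; W→S at t=0 → φ=0
RR: stance ticks = 5; W→S at t=0 → φ=0

duty=5 offsets: FL=0 FR=4 RL=0 RR=0


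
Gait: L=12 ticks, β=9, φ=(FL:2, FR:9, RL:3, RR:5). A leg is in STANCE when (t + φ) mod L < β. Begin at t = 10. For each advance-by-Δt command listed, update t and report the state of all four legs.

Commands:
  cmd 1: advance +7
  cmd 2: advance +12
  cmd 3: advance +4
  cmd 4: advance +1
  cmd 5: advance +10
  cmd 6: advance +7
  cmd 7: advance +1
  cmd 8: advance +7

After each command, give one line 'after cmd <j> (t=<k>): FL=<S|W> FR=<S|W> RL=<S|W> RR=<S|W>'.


start t=10: FL=S FR=S RL=S RR=S
cmd 1: advance +7 → t=17, phase=(7,2,8,10) → FL=S FR=S RL=S RR=W
cmd 2: advance +12 → t=29, phase=(7,2,8,10) → FL=S FR=S RL=S RR=W
cmd 3: advance +4 → t=33, phase=(11,6,0,2) → FL=W FR=S RL=S RR=S
cmd 4: advance +1 → t=34, phase=(0,7,1,3) → FL=S FR=S RL=S RR=S
cmd 5: advance +10 → t=44, phase=(10,5,11,1) → FL=W FR=S RL=W RR=S
cmd 6: advance +7 → t=51, phase=(5,0,6,8) → FL=S FR=S RL=S RR=S
cmd 7: advance +1 → t=52, phase=(6,1,7,9) → FL=S FR=S RL=S RR=W
cmd 8: advance +7 → t=59, phase=(1,8,2,4) → FL=S FR=S RL=S RR=S

after cmd 1 (t=17): FL=S FR=S RL=S RR=W
after cmd 2 (t=29): FL=S FR=S RL=S RR=W
after cmd 3 (t=33): FL=W FR=S RL=S RR=S
after cmd 4 (t=34): FL=S FR=S RL=S RR=S
after cmd 5 (t=44): FL=W FR=S RL=W RR=S
after cmd 6 (t=51): FL=S FR=S RL=S RR=S
after cmd 7 (t=52): FL=S FR=S RL=S RR=W
after cmd 8 (t=59): FL=S FR=S RL=S RR=S


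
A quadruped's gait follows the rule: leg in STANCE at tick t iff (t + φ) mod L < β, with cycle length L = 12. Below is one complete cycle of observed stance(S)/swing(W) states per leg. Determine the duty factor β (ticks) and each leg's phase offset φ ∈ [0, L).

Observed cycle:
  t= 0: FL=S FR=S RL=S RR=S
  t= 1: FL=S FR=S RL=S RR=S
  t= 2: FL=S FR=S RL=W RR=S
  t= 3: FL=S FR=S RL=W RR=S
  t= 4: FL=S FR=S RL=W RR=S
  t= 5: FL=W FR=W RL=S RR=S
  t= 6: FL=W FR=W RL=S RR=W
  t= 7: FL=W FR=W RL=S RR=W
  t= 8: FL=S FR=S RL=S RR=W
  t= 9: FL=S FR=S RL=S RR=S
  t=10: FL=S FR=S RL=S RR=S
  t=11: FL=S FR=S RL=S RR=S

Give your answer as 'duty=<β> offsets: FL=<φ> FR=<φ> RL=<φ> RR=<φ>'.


duty β = stance ticks per leg = 9
FL: stance ticks = 9; W→S at t=8 → φ=4
FR: stance ticks = 9; W→S at t=8 → φ=4
RL: stance ticks = 9; W→S at t=5 → φ=7
RR: stance ticks = 9; W→S at t=9 → φ=3

duty=9 offsets: FL=4 FR=4 RL=7 RR=3


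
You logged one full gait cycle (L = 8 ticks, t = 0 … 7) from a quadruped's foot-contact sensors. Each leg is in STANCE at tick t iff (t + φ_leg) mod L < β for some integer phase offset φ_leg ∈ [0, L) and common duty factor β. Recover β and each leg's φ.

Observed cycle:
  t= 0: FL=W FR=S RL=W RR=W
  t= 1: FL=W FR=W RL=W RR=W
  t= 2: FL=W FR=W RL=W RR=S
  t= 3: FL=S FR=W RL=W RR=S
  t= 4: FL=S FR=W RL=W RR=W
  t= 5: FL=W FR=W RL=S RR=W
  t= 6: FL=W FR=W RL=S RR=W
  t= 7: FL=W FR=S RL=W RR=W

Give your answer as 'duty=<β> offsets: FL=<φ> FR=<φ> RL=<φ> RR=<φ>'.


duty β = stance ticks per leg = 2
FL: stance ticks = 2; W→S at t=3 → φ=5
FR: stance ticks = 2; W→S at t=7 → φ=1
RL: stance ticks = 2; W→S at t=5 → φ=3
RR: stance ticks = 2; W→S at t=2 → φ=6

duty=2 offsets: FL=5 FR=1 RL=3 RR=6
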